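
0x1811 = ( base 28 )7o1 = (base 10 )6161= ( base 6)44305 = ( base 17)1457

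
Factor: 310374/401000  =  387/500 = 2^(  -  2 )*3^2*5^ (-3)  *  43^1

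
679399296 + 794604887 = 1474004183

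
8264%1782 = 1136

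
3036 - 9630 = -6594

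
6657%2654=1349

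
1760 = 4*440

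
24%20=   4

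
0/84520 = 0 = 0.00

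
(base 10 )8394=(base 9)12456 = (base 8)20312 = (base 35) 6tt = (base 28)ajm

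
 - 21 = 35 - 56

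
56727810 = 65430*867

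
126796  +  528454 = 655250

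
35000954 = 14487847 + 20513107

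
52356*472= 24712032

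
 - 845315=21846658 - 22691973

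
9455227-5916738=3538489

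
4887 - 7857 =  - 2970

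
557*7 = 3899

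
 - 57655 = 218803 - 276458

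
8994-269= 8725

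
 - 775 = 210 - 985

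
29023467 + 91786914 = 120810381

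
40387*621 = 25080327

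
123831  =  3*41277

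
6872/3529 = 6872/3529 = 1.95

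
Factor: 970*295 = 2^1*5^2*59^1 * 97^1 = 286150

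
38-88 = - 50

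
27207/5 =5441 +2/5 =5441.40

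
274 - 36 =238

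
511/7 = 73 = 73.00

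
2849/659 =4+213/659= 4.32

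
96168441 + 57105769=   153274210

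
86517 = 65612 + 20905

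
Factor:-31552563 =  - 3^1*7^1 * 1502503^1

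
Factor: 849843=3^2*94427^1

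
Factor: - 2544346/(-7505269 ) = 2^1 *7^1*1831^(-1 )*4099^ ( - 1)*181739^1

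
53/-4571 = - 1 + 4518/4571 = -  0.01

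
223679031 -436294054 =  - 212615023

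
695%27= 20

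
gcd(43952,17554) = 134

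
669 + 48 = 717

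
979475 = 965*1015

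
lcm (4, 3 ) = 12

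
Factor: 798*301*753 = 2^1 * 3^2*7^2 * 19^1*43^1*251^1= 180869094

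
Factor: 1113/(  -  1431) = -7/9 =-3^( - 2 )*7^1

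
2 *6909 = 13818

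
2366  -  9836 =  - 7470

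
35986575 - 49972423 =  - 13985848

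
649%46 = 5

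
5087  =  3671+1416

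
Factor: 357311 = 67^1*5333^1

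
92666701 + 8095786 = 100762487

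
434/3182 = 217/1591 = 0.14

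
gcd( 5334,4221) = 21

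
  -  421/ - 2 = 421/2  =  210.50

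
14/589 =14/589 = 0.02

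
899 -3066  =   -2167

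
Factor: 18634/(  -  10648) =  - 7/4  =  - 2^(-2)*7^1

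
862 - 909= - 47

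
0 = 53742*0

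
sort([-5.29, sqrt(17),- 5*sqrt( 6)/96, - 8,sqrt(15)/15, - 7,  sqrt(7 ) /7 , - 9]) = [  -  9, - 8,-7,  -  5.29, - 5*sqrt(6)/96,sqrt(15)/15, sqrt(7)/7, sqrt( 17)]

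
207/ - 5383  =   - 207/5383=- 0.04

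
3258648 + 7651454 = 10910102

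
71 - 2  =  69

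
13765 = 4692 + 9073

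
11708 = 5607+6101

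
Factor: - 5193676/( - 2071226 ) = 2596838/1035613  =  2^1*23^1*56453^1*1035613^( - 1 ) 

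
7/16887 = 7/16887 = 0.00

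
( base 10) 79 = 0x4f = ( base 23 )3A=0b1001111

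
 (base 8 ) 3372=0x6fa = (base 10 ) 1786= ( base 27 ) 2C4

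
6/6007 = 6/6007 = 0.00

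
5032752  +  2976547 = 8009299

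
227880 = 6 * 37980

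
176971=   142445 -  - 34526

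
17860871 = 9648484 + 8212387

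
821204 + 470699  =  1291903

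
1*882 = 882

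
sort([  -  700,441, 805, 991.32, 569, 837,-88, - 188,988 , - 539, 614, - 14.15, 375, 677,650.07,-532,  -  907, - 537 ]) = [-907,-700,  -  539,  -  537 , - 532,  -  188,-88, - 14.15,375, 441, 569, 614, 650.07, 677,805, 837, 988, 991.32]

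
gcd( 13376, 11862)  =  2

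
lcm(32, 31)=992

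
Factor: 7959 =3^1 *7^1*379^1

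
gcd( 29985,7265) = 5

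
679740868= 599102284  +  80638584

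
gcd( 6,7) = 1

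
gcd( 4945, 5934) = 989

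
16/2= 8 = 8.00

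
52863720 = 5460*9682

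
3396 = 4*849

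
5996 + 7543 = 13539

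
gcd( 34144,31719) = 97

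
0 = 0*3244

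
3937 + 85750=89687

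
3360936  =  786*4276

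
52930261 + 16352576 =69282837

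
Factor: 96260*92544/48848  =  2^5*3^1*5^1*43^( - 1)*71^(-1 )*241^1*4813^1 = 556767840/3053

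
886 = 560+326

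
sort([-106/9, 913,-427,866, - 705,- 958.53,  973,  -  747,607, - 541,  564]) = [  -  958.53, - 747,-705, - 541, - 427, - 106/9,564, 607,866,913, 973 ] 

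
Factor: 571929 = 3^1 * 311^1*613^1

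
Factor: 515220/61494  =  2^1*5^1*31^1*37^( -1) = 310/37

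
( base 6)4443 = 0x40b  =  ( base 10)1035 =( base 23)1m0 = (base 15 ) 490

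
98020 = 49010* 2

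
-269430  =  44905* ( - 6 )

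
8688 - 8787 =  - 99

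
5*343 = 1715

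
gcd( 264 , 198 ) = 66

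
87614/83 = 1055 + 49/83=   1055.59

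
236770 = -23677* ( - 10)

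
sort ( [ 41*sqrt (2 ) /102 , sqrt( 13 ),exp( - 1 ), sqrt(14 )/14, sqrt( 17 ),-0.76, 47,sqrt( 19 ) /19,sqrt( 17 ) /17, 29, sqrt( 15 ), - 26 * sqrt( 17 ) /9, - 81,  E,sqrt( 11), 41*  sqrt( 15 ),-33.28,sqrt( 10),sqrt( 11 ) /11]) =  [-81, - 33.28, - 26*sqrt(17) /9,- 0.76,sqrt( 19 )/19,sqrt( 17 )/17, sqrt( 14) /14, sqrt( 11 )/11 , exp(- 1), 41*sqrt( 2 )/102, E,sqrt( 10 ),sqrt( 11),sqrt( 13),  sqrt( 15 ),sqrt( 17 ),29,47,41*sqrt( 15 )] 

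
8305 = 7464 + 841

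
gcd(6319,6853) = 89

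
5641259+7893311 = 13534570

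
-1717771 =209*(-8219 ) 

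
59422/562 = 29711/281 = 105.73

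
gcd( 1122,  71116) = 2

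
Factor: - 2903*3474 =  - 2^1*3^2*193^1*2903^1 = - 10085022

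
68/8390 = 34/4195 = 0.01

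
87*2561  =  222807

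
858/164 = 429/82 = 5.23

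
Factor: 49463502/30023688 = 8243917/5003948 = 2^(-2)*11^1*29^1*43^1*601^1*947^ ( - 1)*1321^(-1)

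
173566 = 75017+98549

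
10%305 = 10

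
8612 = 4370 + 4242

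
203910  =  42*4855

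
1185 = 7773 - 6588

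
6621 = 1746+4875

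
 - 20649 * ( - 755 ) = 15589995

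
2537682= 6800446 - 4262764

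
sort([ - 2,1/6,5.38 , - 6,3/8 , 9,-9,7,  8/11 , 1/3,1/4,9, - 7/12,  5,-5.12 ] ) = [ - 9, - 6, - 5.12, - 2,-7/12,1/6,1/4,1/3,3/8,8/11, 5,5.38 , 7,9 , 9]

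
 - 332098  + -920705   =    -  1252803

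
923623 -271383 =652240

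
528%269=259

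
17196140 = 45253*380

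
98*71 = 6958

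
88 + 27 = 115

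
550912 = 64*8608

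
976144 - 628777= 347367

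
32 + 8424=8456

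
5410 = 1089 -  - 4321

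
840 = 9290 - 8450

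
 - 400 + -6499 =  - 6899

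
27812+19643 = 47455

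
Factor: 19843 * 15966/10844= 158406669/5422   =  2^( -1)*3^2 * 887^1 * 2711^(  -  1) * 19843^1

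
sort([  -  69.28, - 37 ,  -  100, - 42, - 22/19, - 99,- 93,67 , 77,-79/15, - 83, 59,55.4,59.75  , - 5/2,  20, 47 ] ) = [ - 100,  -  99 ,-93, - 83, - 69.28, - 42 , - 37 , - 79/15, - 5/2,-22/19,20 , 47, 55.4, 59, 59.75 , 67,77] 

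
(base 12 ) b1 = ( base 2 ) 10000101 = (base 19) 70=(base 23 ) 5i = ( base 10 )133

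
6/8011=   6/8011 = 0.00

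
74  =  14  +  60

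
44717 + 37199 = 81916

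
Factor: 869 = 11^1*79^1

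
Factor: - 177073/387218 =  - 257/562 = - 2^( - 1)*257^1*281^ ( - 1) 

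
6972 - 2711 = 4261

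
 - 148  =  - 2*74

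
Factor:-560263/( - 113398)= 2^( - 1)*11^1*53^1*  59^( - 1) = 583/118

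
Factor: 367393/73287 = 767/153= 3^(-2 )*13^1 *17^( - 1)*59^1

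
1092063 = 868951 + 223112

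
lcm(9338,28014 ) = 28014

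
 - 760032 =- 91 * 8352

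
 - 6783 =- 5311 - 1472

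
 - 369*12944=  - 4776336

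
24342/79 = 308 + 10/79 = 308.13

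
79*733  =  57907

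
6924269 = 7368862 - 444593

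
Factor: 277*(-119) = -7^1*17^1*277^1= - 32963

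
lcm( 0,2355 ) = 0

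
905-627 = 278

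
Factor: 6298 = 2^1*47^1*67^1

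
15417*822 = 12672774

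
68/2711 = 68/2711 = 0.03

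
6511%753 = 487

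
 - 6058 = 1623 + -7681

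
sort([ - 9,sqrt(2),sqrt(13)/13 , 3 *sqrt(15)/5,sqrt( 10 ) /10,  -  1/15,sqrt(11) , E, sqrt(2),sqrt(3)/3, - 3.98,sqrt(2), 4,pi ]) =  [-9, - 3.98, - 1/15, sqrt( 13 ) /13, sqrt(10)/10,sqrt(3)/3,sqrt( 2),sqrt(2 ), sqrt(2) , 3*sqrt (15 )/5,E, pi,sqrt(11) , 4]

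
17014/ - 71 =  - 17014/71 = - 239.63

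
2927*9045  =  26474715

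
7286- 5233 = 2053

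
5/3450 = 1/690= 0.00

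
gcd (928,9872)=16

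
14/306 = 7/153 = 0.05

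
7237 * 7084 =51266908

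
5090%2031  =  1028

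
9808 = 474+9334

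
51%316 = 51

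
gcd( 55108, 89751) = 1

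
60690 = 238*255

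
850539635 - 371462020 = 479077615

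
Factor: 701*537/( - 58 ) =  - 2^( - 1 ) * 3^1 * 29^( - 1 )*179^1*701^1 =- 376437/58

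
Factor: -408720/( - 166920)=2^1*107^(- 1)*131^1 = 262/107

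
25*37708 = 942700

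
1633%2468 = 1633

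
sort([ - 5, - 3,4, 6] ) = [-5,-3 , 4,6]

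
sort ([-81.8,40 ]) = [-81.8,40 ] 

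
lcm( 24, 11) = 264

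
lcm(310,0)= 0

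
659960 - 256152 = 403808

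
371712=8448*44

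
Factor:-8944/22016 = -2^(- 5)*13^1 = - 13/32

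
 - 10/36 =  - 1 + 13/18 = - 0.28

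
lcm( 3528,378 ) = 10584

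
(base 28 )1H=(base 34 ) 1b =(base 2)101101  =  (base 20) 25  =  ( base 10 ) 45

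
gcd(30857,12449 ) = 59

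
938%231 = 14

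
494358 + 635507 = 1129865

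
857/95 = 857/95 = 9.02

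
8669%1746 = 1685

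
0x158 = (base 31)b3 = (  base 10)344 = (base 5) 2334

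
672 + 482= 1154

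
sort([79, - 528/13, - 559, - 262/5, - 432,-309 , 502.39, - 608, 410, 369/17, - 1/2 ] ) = [ - 608, - 559,-432, - 309,-262/5,-528/13,-1/2,369/17,79,410, 502.39] 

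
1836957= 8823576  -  6986619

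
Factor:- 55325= - 5^2* 2213^1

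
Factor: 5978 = 2^1*7^2*61^1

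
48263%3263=2581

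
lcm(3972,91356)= 91356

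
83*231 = 19173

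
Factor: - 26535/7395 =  - 17^(- 1 ) * 61^1 = - 61/17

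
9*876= 7884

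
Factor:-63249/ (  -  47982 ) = 29/22 = 2^ ( - 1 ) * 11^(-1)*29^1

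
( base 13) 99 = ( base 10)126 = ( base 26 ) 4M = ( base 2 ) 1111110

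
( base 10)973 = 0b1111001101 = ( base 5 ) 12343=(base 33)TG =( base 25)1DN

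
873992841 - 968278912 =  - 94286071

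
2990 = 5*598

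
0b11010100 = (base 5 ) 1322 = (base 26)84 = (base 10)212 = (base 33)6e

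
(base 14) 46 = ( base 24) 2e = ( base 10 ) 62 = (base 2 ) 111110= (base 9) 68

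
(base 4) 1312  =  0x76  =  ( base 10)118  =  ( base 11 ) a8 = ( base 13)91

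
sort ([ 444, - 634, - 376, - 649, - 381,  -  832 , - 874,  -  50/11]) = [ - 874, - 832, - 649, - 634,-381, -376, - 50/11,444] 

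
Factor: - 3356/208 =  - 2^ ( - 2)*13^( - 1)*839^1=- 839/52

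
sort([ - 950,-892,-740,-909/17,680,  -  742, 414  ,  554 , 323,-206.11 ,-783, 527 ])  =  [-950,-892, - 783 , - 742, - 740, - 206.11, - 909/17,  323 , 414,527, 554,680 ] 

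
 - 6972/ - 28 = 249 + 0/1 = 249.00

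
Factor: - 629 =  - 17^1*37^1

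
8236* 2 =16472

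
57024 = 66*864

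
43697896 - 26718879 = 16979017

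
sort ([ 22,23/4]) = [ 23/4, 22]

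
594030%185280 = 38190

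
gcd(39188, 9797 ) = 9797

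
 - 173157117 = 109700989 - 282858106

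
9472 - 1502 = 7970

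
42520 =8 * 5315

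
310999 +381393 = 692392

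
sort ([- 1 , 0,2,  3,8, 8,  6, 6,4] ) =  [ - 1,0, 2,3, 4, 6, 6,8,  8 ]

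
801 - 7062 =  - 6261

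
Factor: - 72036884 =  - 2^2 * 71^1*253651^1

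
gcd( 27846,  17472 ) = 546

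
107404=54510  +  52894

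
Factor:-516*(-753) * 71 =2^2 * 3^2 * 43^1*71^1 * 251^1 = 27586908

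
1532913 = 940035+592878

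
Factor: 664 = 2^3 * 83^1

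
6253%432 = 205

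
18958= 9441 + 9517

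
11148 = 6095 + 5053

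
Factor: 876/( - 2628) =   -  3^(-1 ) = - 1/3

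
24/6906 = 4/1151 = 0.00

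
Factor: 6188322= 2^1 * 3^1*7^1*147341^1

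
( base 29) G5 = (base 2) 111010101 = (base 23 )K9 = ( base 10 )469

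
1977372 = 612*3231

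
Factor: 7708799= 7^1*47^1*23431^1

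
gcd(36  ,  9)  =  9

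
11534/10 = 5767/5  =  1153.40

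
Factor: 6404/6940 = 5^( - 1 )*347^( - 1)*1601^1 = 1601/1735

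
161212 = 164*983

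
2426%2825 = 2426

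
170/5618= 85/2809 = 0.03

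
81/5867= 81/5867 = 0.01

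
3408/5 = 681 + 3/5 = 681.60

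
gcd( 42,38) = 2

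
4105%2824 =1281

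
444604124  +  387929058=832533182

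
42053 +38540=80593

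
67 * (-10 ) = - 670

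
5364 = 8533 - 3169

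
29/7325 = 29/7325 = 0.00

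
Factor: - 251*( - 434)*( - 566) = -2^2* 7^1*31^1*251^1*283^1 = -61656644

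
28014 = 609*46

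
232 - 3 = 229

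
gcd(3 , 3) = 3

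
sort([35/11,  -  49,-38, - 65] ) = [-65, - 49, - 38,35/11 ]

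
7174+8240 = 15414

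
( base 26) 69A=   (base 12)25A4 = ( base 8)10314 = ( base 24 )7B4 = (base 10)4300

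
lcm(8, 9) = 72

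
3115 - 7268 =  - 4153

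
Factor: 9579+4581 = 2^4*3^1 *5^1*59^1 = 14160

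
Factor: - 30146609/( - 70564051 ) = 30146609^1*70564051^ ( - 1)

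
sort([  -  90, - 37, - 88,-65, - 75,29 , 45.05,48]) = [  -  90, -88,  -  75, - 65, - 37, 29,45.05, 48]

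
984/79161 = 328/26387 = 0.01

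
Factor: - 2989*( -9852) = 29447628 = 2^2*3^1*7^2 * 61^1*821^1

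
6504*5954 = 38724816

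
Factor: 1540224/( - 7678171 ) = -2^7* 3^2*7^1*191^1*7678171^(-1)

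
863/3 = 287 + 2/3 = 287.67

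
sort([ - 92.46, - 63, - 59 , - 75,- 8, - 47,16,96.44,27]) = [ - 92.46,-75, - 63, - 59, - 47, - 8,16,27, 96.44 ]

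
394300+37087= 431387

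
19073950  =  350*54497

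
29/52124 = 29/52124= 0.00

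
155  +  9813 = 9968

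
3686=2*1843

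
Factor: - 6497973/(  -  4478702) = 2^( - 1 )*3^2*29^ ( - 1 )*37^( - 1) *2087^(  -  1)*721997^1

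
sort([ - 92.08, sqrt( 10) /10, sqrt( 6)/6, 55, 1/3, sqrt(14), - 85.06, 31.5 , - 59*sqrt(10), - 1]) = [ - 59 * sqrt( 10), - 92.08, - 85.06, - 1,sqrt(10)/10, 1/3, sqrt(6)/6 , sqrt(14), 31.5,55 ] 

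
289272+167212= 456484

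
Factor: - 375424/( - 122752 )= 137^( - 1) * 419^1  =  419/137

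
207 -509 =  - 302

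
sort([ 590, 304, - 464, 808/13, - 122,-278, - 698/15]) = [- 464,-278, - 122, - 698/15, 808/13,304,590 ] 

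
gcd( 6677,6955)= 1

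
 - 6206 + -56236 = -62442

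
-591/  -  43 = 13+32/43=13.74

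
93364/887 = 93364/887 = 105.26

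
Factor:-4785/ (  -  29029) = 15/91  =  3^1*5^1*7^( - 1 )*13^( - 1) 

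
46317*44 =2037948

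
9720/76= 2430/19 = 127.89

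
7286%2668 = 1950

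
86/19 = 86/19 = 4.53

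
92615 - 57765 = 34850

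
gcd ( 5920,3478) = 74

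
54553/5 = 10910+3/5 =10910.60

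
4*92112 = 368448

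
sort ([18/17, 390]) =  [18/17, 390 ]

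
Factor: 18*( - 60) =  - 2^3*3^3*5^1 = - 1080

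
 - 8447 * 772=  - 6521084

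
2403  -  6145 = -3742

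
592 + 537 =1129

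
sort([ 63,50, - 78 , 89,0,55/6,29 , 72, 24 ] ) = [ - 78, 0,55/6 , 24,29,50,63,72,89] 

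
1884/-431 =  - 5 + 271/431=- 4.37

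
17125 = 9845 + 7280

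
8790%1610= 740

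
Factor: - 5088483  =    -  3^2*565387^1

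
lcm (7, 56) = 56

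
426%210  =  6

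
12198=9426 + 2772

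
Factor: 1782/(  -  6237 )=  - 2^1*7^(-1)= -2/7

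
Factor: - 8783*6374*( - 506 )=28327318052 = 2^2*11^1*23^1*3187^1*8783^1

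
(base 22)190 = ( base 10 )682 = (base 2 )1010101010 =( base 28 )oa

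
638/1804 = 29/82 = 0.35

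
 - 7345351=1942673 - 9288024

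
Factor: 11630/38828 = 2^(-1)*5^1 * 17^ ( - 1)*571^( - 1 )*1163^1 = 5815/19414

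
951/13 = 73+2/13 = 73.15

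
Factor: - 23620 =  - 2^2*5^1*1181^1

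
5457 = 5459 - 2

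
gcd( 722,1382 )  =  2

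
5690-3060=2630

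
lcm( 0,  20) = 0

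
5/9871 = 5/9871 = 0.00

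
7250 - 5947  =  1303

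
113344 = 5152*22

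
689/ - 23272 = - 689/23272 = - 0.03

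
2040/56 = 36 + 3/7 = 36.43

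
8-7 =1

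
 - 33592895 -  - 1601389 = -31991506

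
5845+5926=11771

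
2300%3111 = 2300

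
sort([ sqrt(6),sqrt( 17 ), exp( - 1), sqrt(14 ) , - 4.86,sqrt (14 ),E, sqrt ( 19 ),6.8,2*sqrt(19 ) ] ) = [-4.86, exp(-1 ),  sqrt(6 ), E, sqrt (14), sqrt(14),sqrt( 17) , sqrt(19),6.8 , 2 * sqrt (19 ) ]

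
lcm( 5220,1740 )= 5220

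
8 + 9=17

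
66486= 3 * 22162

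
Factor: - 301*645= - 194145 = -3^1*5^1*7^1*43^2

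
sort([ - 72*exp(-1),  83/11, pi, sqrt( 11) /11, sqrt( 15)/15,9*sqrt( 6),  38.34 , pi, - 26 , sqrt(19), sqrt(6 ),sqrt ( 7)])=[ - 72*exp( - 1 ), - 26, sqrt( 15) /15,sqrt(11 ) /11, sqrt (6 ), sqrt(7 ),pi, pi,sqrt( 19), 83/11,  9*sqrt(6 ), 38.34 ]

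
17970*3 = 53910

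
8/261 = 8/261 = 0.03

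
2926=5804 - 2878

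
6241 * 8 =49928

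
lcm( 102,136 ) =408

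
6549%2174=27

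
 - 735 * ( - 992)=729120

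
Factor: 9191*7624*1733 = 2^3*7^1 *13^1*101^1*953^1* 1733^1  =  121435094872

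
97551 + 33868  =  131419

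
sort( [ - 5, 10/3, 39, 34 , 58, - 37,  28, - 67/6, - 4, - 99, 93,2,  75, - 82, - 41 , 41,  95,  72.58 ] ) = [  -  99,-82, - 41, - 37, - 67/6, - 5,  -  4,2,  10/3, 28,  34, 39,41,58, 72.58, 75,93, 95]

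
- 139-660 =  - 799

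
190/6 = 31 + 2/3 = 31.67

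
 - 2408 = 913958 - 916366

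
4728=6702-1974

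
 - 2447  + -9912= -12359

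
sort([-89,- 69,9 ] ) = [ - 89,- 69,9]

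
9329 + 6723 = 16052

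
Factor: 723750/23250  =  5^1*31^(  -  1)*193^1 = 965/31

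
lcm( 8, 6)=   24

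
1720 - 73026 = -71306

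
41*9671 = 396511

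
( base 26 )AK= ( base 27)AA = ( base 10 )280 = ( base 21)D7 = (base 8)430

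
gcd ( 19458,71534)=94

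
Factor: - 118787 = -118787^1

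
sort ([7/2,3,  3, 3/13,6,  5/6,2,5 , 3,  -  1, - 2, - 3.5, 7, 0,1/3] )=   [-3.5,- 2,- 1,0,3/13, 1/3, 5/6,2,3, 3, 3, 7/2,5, 6, 7 ]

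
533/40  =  13+ 13/40 = 13.32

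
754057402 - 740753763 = 13303639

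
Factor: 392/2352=2^( - 1 )*3^(-1) = 1/6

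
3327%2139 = 1188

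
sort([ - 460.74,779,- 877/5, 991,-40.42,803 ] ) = [ - 460.74, - 877/5, - 40.42,779,803,991 ]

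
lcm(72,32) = 288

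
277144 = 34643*8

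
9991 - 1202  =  8789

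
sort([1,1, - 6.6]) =[ - 6.6,1,1] 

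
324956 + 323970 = 648926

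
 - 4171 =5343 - 9514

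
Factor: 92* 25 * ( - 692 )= - 1591600=-2^4*5^2 * 23^1*173^1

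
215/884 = 215/884=0.24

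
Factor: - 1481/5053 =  - 31^(-1)*163^(-1 )*1481^1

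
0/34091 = 0 = 0.00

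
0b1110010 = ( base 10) 114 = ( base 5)424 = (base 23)4m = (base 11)a4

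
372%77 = 64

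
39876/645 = 61+177/215 = 61.82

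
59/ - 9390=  - 59/9390 = -0.01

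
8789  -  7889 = 900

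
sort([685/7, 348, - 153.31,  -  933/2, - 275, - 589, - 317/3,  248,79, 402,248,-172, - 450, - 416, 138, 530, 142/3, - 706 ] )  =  [ - 706, - 589, - 933/2, - 450,-416, - 275 , - 172, - 153.31, - 317/3,142/3,  79,685/7, 138,248,  248, 348,402,530]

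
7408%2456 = 40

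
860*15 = 12900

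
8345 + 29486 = 37831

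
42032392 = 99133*424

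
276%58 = 44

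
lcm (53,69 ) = 3657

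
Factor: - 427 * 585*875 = -3^2*5^4*7^2*13^1*61^1 = - 218570625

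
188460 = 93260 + 95200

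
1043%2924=1043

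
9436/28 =337 = 337.00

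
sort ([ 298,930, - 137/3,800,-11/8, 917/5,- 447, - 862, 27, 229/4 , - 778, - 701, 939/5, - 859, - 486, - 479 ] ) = [ - 862, - 859, - 778,- 701, - 486, -479, - 447 , - 137/3, - 11/8 , 27,229/4, 917/5, 939/5,  298,800, 930 ] 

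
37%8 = 5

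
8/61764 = 2/15441 = 0.00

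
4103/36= 4103/36 = 113.97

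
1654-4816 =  - 3162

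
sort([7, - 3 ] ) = [-3,  7 ] 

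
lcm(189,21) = 189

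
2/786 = 1/393 = 0.00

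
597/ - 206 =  - 597/206 = - 2.90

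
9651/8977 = 1 + 674/8977 = 1.08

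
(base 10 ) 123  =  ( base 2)1111011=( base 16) 7B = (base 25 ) 4N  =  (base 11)102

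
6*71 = 426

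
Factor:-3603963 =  - 3^1*11^1*109211^1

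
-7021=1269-8290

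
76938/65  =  76938/65=1183.66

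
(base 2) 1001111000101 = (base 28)6CL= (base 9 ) 6843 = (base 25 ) 82b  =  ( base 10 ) 5061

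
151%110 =41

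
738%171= 54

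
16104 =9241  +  6863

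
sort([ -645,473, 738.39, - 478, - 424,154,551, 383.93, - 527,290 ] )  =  [ - 645,- 527, - 478 , - 424, 154, 290, 383.93, 473, 551,738.39]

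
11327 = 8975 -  -2352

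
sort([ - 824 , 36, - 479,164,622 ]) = [ - 824, - 479,36,164, 622] 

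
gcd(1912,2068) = 4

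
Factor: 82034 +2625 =84659 = 84659^1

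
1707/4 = 426 + 3/4=426.75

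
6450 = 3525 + 2925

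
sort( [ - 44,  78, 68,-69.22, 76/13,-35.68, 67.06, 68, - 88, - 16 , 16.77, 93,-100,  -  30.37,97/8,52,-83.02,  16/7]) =[ - 100,-88,-83.02,-69.22, - 44, - 35.68, - 30.37, - 16, 16/7, 76/13,  97/8 , 16.77,52, 67.06, 68, 68, 78,93 ]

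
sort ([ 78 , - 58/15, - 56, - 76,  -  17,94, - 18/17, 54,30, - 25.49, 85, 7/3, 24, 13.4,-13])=[-76 , - 56, - 25.49,  -  17, - 13, - 58/15, - 18/17,7/3,13.4 , 24, 30, 54, 78,85, 94 ]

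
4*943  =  3772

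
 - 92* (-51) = 4692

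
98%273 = 98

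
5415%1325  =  115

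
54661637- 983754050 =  - 929092413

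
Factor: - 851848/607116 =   -  212962/151779 = - 2^1 * 3^( -1 )*233^1 * 457^1*50593^( - 1 )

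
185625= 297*625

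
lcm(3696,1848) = 3696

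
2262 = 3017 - 755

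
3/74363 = 3/74363 = 0.00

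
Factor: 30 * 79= 2^1*3^1*5^1* 79^1 = 2370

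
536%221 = 94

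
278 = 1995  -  1717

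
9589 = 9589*1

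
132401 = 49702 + 82699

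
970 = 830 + 140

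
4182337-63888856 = - 59706519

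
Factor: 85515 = 3^1*5^1*5701^1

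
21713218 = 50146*433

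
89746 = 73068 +16678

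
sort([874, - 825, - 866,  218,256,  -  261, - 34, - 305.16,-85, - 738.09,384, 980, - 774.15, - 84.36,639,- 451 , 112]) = [ - 866, - 825, - 774.15,-738.09, - 451, - 305.16 , - 261, - 85, - 84.36, - 34,112,218,256, 384,639, 874,980 ] 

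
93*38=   3534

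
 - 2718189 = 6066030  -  8784219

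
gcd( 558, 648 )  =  18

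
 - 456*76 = - 34656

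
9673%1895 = 198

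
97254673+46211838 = 143466511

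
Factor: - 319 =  - 11^1*29^1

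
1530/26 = 58 + 11/13 = 58.85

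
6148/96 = 1537/24 = 64.04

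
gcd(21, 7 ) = 7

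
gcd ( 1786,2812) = 38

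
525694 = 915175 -389481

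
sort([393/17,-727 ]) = [ - 727,393/17]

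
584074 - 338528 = 245546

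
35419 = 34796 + 623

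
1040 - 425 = 615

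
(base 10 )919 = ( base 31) TK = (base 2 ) 1110010111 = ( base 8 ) 1627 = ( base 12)647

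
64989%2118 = 1449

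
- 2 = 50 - 52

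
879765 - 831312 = 48453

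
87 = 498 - 411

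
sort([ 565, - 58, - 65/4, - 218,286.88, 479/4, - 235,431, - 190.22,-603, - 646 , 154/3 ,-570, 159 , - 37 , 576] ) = [- 646, - 603 , - 570, - 235, - 218, - 190.22,-58, - 37,  -  65/4, 154/3, 479/4 , 159,286.88,431,  565, 576 ]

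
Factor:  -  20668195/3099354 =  - 2^(  -  1 )*3^( - 1)*5^1*41^( - 1 )*43^(-1)*293^( - 1)*4133639^1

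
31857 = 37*861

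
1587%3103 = 1587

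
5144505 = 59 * 87195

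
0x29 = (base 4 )221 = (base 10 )41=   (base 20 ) 21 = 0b101001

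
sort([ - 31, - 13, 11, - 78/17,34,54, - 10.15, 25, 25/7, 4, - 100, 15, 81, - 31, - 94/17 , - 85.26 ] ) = [-100,-85.26, - 31, - 31, - 13, - 10.15,-94/17, - 78/17,25/7, 4, 11 , 15,  25, 34, 54, 81]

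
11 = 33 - 22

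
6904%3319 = 266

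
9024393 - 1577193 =7447200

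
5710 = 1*5710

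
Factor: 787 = 787^1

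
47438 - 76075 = - 28637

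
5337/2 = 2668+ 1/2 = 2668.50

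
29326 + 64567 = 93893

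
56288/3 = 18762 + 2/3 = 18762.67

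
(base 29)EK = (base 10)426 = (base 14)226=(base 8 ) 652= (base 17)181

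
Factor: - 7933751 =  - 7^1 * 727^1 * 1559^1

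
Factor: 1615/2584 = 5/8 = 2^( - 3 )*5^1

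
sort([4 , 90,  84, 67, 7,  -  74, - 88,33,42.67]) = [ -88 ,  -  74,  4, 7, 33,42.67,  67,84,90] 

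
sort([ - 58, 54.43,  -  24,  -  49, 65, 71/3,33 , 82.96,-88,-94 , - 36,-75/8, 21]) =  [ - 94, - 88,  -  58,-49  ,  -  36,  -  24,-75/8 , 21, 71/3, 33, 54.43,65, 82.96 ] 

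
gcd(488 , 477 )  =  1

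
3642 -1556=2086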